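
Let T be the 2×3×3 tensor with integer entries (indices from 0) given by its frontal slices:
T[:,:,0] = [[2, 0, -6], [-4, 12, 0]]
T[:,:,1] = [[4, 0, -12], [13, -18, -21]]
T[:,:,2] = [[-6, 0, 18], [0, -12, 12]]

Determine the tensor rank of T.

Lower bound: the mode-2 unfolding of T (rows indexed by j, columns by (i,k) = (0,0), (0,1), (0,2), (1,0), (1,1), (1,2)) is [[2, 4, -6, -4, 13, 0], [0, 0, 0, 12, -18, -12], [-6, -12, 18, 0, -21, 12]].
There the 2×2 minor on rows j ∈ {0, 1}, columns (i,k) ∈ {(0,0), (1,0)} is det [[2, -4], [0, 12]] = 24 ≠ 0, so this unfolding has rank ≥ 2; CP rank is at least every unfolding rank, so rank(T) ≥ 2. (Unfolding ranks only ever bound the CP rank from below — rank(T) can be strictly larger than all of them — so the matching upper bound has to come from an explicit 2-term decomposition.)
Upper bound — finding two terms. Write S_k = T[:,:,k] for the frontal slices: S₀ = [[2, 0, -6], [-4, 12, 0]], S₁ = [[4, 0, -12], [13, -18, -21]], S₂ = [[-6, 0, 18], [0, -12, 12]].
If T = a₁ ⊗ b₁ ⊗ c₁ + a₂ ⊗ b₂ ⊗ c₂ then each S_k = c₁[k]·a₁b₁ᵀ + c₂[k]·a₂b₂ᵀ. S₀ and S₁ are linearly independent, so a₁b₁ᵀ and a₂b₂ᵀ must span the same plane of matrices: they are the rank-1 matrices of the form x·S₀ + y·S₁.
The 2×2 minor of x·S₀ + y·S₁ on rows {0,1}, columns {0,1} is 24·x² + 12·xy − 72·y² = 12·(2·x − 3·y)(x + 2·y), vanishing at (x:y) = (3:2) and (2:-1).
M₁ = 3·S₀ + 2·S₁ = [[14, 0, -42], [14, 0, -42]] = 14·[1, 1][1, 0, -3]ᵀ and M₂ = 2·S₀ − S₁ = [[0, 0, 0], [-21, 42, 21]] = (-21)·[0, 1][1, -2, -1]ᵀ, so take a₁ = [1, 1], b₁ = [1, 0, -3], a₂ = [0, 1], b₂ = [1, -2, -1].
Each slice is an integer combination of E₁ = a₁b₁ᵀ and E₂ = a₂b₂ᵀ: S₀ = 2·E₁ − 6·E₂, S₁ = 4·E₁ + 9·E₂, S₂ = −6·E₁ + 6·E₂; reading off coefficients, c₁ = [2, 4, -6] and c₂ = [-6, 9, 6].
Hence T = [1, 1] ⊗ [1, 0, -3] ⊗ [2, 4, -6] + [0, 1] ⊗ [1, -2, -1] ⊗ [-6, 9, 6], so rank(T) ≤ 2.
These bounds meet, so rank(T) = 2.

2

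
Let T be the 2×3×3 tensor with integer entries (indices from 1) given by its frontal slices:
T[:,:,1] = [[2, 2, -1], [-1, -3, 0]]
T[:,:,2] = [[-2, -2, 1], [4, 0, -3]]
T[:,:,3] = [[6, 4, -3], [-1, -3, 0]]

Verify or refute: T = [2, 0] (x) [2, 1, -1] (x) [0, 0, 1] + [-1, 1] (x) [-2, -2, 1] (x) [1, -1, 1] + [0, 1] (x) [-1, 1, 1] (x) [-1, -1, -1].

No

Reconstruct entry (2,1,2) from the claimed factors: Σₗ aₗ[2]bₗ[1]cₗ[2] = (0)·(2)·(0) + (1)·(-2)·(-1) + (1)·(-1)·(-1) = 3, but T[2,1,2] = 4. The claim is false.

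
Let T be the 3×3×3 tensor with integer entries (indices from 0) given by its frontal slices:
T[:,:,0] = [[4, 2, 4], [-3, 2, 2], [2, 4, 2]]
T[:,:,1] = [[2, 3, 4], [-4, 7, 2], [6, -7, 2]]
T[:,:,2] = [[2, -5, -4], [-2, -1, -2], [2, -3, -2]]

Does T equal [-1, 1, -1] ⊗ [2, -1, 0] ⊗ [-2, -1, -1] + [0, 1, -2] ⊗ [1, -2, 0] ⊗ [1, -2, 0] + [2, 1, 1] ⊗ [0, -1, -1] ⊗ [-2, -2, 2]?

Yes

Reconstruct entrywise from the claimed factors. For example, T[0,2,1] = 4 and Σₗ aₗ[0]bₗ[2]cₗ[1] = (-1)·(0)·(-1) + (0)·(0)·(-2) + (2)·(-1)·(-2) = 4; checking all 27 entries, every one matches. The claim holds.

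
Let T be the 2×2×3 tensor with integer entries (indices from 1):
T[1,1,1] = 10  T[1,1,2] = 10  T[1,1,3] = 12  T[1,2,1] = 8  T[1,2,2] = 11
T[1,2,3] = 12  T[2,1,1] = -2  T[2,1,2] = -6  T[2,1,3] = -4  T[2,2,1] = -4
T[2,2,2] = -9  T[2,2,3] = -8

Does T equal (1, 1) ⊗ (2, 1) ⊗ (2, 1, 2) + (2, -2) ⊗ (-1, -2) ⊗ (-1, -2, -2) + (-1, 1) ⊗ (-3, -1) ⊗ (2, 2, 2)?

Reconstruct entry (1,1,1) from the claimed factors: Σₗ aₗ[1]bₗ[1]cₗ[1] = (1)·(2)·(2) + (2)·(-1)·(-1) + (-1)·(-3)·(2) = 12, but T[1,1,1] = 10. The claim is false.

No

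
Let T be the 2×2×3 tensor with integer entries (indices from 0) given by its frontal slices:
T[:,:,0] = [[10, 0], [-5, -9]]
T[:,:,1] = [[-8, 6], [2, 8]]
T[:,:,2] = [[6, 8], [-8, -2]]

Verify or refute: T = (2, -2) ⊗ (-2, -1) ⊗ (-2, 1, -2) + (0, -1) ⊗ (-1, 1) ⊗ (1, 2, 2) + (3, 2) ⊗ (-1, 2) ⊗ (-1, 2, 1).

No

Reconstruct entry (0,0,0) from the claimed factors: Σₗ aₗ[0]bₗ[0]cₗ[0] = (2)·(-2)·(-2) + (0)·(-1)·(1) + (3)·(-1)·(-1) = 11, but T[0,0,0] = 10. The claim is false.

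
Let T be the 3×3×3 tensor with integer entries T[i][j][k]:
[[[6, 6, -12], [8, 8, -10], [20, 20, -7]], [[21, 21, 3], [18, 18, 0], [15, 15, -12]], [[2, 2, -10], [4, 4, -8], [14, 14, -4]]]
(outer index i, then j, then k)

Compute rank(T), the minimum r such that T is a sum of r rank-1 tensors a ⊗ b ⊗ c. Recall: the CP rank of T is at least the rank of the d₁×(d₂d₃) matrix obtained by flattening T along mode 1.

Lower bound: the mode-2 unfolding of T (rows indexed by j, columns by (i,k) = (0,0), (0,1), (0,2), (1,0), (1,1), (1,2), (2,0), (2,1), (2,2)) is [[6, 6, -12, 21, 21, 3, 2, 2, -10], [8, 8, -10, 18, 18, 0, 4, 4, -8], [20, 20, -7, 15, 15, -12, 14, 14, -4]].
There the 2×2 minor on rows j ∈ {0, 1}, columns (i,k) ∈ {(0,0), (0,2)} is det [[6, -12], [8, -10]] = 36 ≠ 0, so this unfolding has rank ≥ 2; CP rank is at least every unfolding rank, so rank(T) ≥ 2. (This is only a lower bound: in general the CP rank may exceed every unfolding rank, so we still need to exhibit 2 rank-1 terms summing to T.)
Upper bound — finding two terms. Write S_k = T[:,:,k] for the frontal slices: S₀ = [[6, 8, 20], [21, 18, 15], [2, 4, 14]], S₁ = [[6, 8, 20], [21, 18, 15], [2, 4, 14]], S₂ = [[-12, -10, -7], [3, 0, -12], [-10, -8, -4]].
If T = a₁ ⊗ b₁ ⊗ c₁ + a₂ ⊗ b₂ ⊗ c₂ then each S_k = c₁[k]·a₁b₁ᵀ + c₂[k]·a₂b₂ᵀ. S₀ and S₂ are linearly independent, so a₁b₁ᵀ and a₂b₂ᵀ must span the same plane of matrices: they are the rank-1 matrices of the form x·S₀ + y·S₂.
The 2×2 minor of x·S₀ + y·S₂ on rows {0,1}, columns {0,1} is −60·x² − 30·xy + 30·y² = (-30)·(2·x − y)(x + y), vanishing at (x:y) = (1:2) and (1:-1).
M₁ = S₀ + 2·S₂ = [[-18, -12, 6], [27, 18, -9], [-18, -12, 6]] = (-3)·[2, -3, 2][3, 2, -1]ᵀ and M₂ = S₀ − S₂ = [[18, 18, 27], [18, 18, 27], [12, 12, 18]] = 3·[3, 3, 2][2, 2, 3]ᵀ, so take a₁ = [2, -3, 2], b₁ = [3, 2, -1], a₂ = [3, 3, 2], b₂ = [2, 2, 3].
Each slice is an integer combination of E₁ = a₁b₁ᵀ and E₂ = a₂b₂ᵀ: S₀ = −E₁ + 2·E₂, S₁ = −E₁ + 2·E₂, S₂ = −E₁ − E₂; reading off coefficients, c₁ = [-1, -1, -1] and c₂ = [2, 2, -1].
Hence T = [2, -3, 2] ⊗ [3, 2, -1] ⊗ [-1, -1, -1] + [3, 3, 2] ⊗ [2, 2, 3] ⊗ [2, 2, -1], so rank(T) ≤ 2.
These bounds meet, so rank(T) = 2.

2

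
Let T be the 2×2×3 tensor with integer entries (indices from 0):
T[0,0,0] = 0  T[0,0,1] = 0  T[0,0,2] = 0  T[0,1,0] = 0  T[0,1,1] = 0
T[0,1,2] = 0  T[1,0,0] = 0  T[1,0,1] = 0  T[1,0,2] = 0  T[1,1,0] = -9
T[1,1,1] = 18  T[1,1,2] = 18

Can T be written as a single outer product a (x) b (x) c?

The mode-1 fibre T[:,1,0] = [0, -9] gives a = [0, 1] (primitive direction); the mode-2 fibre T[1,:,0] = [0, -9] gives b = [0, 1]; then c[k] = T[1,1,k] / (a[1]·b[1]) = [-9, 18, 18] / 1 = [-9, 18, 18].
Expanding [0, 1] (x) [0, 1] (x) [-9, 18, 18] reproduces all 12 entries of T, so T = [0, 1] (x) [0, 1] (x) [-9, 18, 18] and rank(T) ≤ 1.
Equivalently every frontal slice T[:,:,k] is c[k] times the rank-1 matrix [0, 1] (x) [0, 1]. So T has rank 1 (it is nonzero).

Yes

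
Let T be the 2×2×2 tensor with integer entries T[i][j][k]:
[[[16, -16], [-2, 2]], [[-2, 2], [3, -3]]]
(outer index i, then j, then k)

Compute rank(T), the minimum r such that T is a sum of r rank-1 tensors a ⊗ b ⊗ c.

Lower bound: the mode-2 unfolding of T (rows indexed by j, columns by (i,k) = (0,0), (0,1), (1,0), (1,1)) is [[16, -16, -2, 2], [-2, 2, 3, -3]].
There the 2×2 minor on rows j ∈ {0, 1}, columns (i,k) ∈ {(0,0), (1,0)} is det [[16, -2], [-2, 3]] = 44 ≠ 0, so this unfolding has rank ≥ 2; CP rank is at least every unfolding rank, so rank(T) ≥ 2. (This is only a lower bound: in general the CP rank may exceed every unfolding rank, so we still need to exhibit 2 rank-1 terms summing to T.)
Upper bound — finding two terms. Every mode-3 slice of T is a multiple of one matrix: T[:,:,k] = c[k]·M with c = [1, -1] and M = [[16, -2], [-2, 3]] (rows indexed by i, columns by j). So it suffices to write M as a sum of two rank-1 matrices.
Splitting M by its rows (i = 0, 1), M = [1, 0][16, -2]ᵀ + [0, 1][-2, 3]ᵀ.
Hence T = [1, 0] ⊗ [16, -2] ⊗ [1, -1] + [0, 1] ⊗ [-2, 3] ⊗ [1, -1], so rank(T) ≤ 2.
These bounds meet, so rank(T) = 2.

2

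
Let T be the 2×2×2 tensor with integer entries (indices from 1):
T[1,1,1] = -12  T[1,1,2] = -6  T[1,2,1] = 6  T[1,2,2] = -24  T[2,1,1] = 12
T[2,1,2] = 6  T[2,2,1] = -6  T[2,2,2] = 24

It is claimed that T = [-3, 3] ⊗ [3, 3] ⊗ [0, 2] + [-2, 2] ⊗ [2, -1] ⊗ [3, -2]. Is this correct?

Reconstruct entry (1,1,2) from the claimed factors: Σₗ aₗ[1]bₗ[1]cₗ[2] = (-3)·(3)·(2) + (-2)·(2)·(-2) = -10, but T[1,1,2] = -6. The claim is false.

No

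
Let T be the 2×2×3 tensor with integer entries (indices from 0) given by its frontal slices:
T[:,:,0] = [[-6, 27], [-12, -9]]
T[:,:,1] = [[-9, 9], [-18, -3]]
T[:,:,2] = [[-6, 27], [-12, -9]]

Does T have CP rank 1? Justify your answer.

The mode-1 unfolding of T (rows indexed by i, columns by (j,k) = (0,0), (0,1), (0,2), (1,0), (1,1), (1,2)) is [[-6, -9, -6, 27, 9, 27], [-12, -18, -12, -9, -3, -9]].
There the 2×2 minor on rows i ∈ {0, 1}, columns (j,k) ∈ {(0,0), (1,0)} is det [[-6, 27], [-12, -9]] = 378 ≠ 0, so this unfolding has rank ≥ 2; CP rank is at least every unfolding rank, so rank(T) ≥ 2.
In particular rank(T) ≥ 2 > 1, so T is not rank-1.

No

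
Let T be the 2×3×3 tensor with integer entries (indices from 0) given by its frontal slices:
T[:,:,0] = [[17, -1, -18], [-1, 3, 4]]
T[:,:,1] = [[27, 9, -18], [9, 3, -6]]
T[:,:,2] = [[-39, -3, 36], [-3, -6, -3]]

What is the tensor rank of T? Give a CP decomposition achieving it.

rank(T) = 2

Lower bound: the mode-1 unfolding of T (rows indexed by i, columns by (j,k) = (0,0), (0,1), (0,2), (1,0), (1,1), (1,2), (2,0), (2,1), (2,2)) is [[17, 27, -39, -1, 9, -3, -18, -18, 36], [-1, 9, -3, 3, 3, -6, 4, -6, -3]].
There the 2×2 minor on rows i ∈ {0, 1}, columns (j,k) ∈ {(0,0), (0,1)} is det [[17, 27], [-1, 9]] = 180 ≠ 0, so this unfolding has rank ≥ 2; CP rank is at least every unfolding rank, so rank(T) ≥ 2. (This is only a lower bound: in general the CP rank may exceed every unfolding rank, so we still need to exhibit 2 rank-1 terms summing to T.)
Upper bound — finding two terms. Write S_k = T[:,:,k] for the frontal slices: S₀ = [[17, -1, -18], [-1, 3, 4]], S₁ = [[27, 9, -18], [9, 3, -6]], S₂ = [[-39, -3, 36], [-3, -6, -3]].
If T = a₁ (x) b₁ (x) c₁ + a₂ (x) b₂ (x) c₂ then each S_k = c₁[k]·a₁b₁ᵀ + c₂[k]·a₂b₂ᵀ. S₀ and S₁ are linearly independent, so a₁b₁ᵀ and a₂b₂ᵀ must span the same plane of matrices: they are the rank-1 matrices of the form x·S₀ + y·S₁.
The 2×2 minor of x·S₀ + y·S₁ on rows {0,1}, columns {0,1} is 50·x² + 150·xy = 50·(x + 3·y)(x), vanishing at (x:y) = (3:-1) and (0:1).
M₁ = 3·S₀ − S₁ = [[24, -12, -36], [-12, 6, 18]] = 6·[2, -1][2, -1, -3]ᵀ and M₂ = S₁ = [[27, 9, -18], [9, 3, -6]] = 3·[3, 1][3, 1, -2]ᵀ, so take a₁ = [2, -1], b₁ = [2, -1, -3], a₂ = [3, 1], b₂ = [3, 1, -2].
Each slice is an integer combination of E₁ = a₁b₁ᵀ and E₂ = a₂b₂ᵀ: S₀ = 2·E₁ + E₂, S₁ = 3·E₂, S₂ = −3·E₁ − 3·E₂; reading off coefficients, c₁ = [2, 0, -3] and c₂ = [1, 3, -3].
Hence T = [2, -1] (x) [2, -1, -3] (x) [2, 0, -3] + [3, 1] (x) [3, 1, -2] (x) [1, 3, -3], so rank(T) ≤ 2.
These bounds meet, so rank(T) = 2.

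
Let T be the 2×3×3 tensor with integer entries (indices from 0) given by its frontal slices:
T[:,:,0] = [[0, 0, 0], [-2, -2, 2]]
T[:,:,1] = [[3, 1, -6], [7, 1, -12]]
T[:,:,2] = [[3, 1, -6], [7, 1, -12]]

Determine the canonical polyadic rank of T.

Lower bound: the mode-2 unfolding of T (rows indexed by j, columns by (i,k) = (0,0), (0,1), (0,2), (1,0), (1,1), (1,2)) is [[0, 3, 3, -2, 7, 7], [0, 1, 1, -2, 1, 1], [0, -6, -6, 2, -12, -12]].
There the 3×3 minor on rows j ∈ {0, 1, 2}, columns (i,k) ∈ {(0,1), (1,0), (1,1)} is det [[3, -2, 7], [1, -2, 1], [-6, 2, -12]] = -16 ≠ 0, so this unfolding has rank ≥ 3; CP rank is at least every unfolding rank, so rank(T) ≥ 3. (Flattening ranks never certify an upper bound on CP rank; for that we must actually write T with 3 rank-1 terms.)
Upper bound: T is a sum of 3 rank-1 terms, T = (0, 1) ∘ (1, 1, -1) ∘ (-2, 2, 2) + (1, -1) ∘ (1, -1, -2) ∘ (0, -1, -1) + (1, 1) ∘ (1, 0, -2) ∘ (0, 4, 4) (one valid choice — decompositions are not unique — normalised so each a, b is primitive with positive first nonzero entry; check it by expanding all entries), so rank(T) ≤ 3.
These bounds meet, so rank(T) = 3.
Check entry T[0,2,2] = -6: (0)·(-1)·(2) + (1)·(-2)·(-1) + (1)·(-2)·(4) = -6.

3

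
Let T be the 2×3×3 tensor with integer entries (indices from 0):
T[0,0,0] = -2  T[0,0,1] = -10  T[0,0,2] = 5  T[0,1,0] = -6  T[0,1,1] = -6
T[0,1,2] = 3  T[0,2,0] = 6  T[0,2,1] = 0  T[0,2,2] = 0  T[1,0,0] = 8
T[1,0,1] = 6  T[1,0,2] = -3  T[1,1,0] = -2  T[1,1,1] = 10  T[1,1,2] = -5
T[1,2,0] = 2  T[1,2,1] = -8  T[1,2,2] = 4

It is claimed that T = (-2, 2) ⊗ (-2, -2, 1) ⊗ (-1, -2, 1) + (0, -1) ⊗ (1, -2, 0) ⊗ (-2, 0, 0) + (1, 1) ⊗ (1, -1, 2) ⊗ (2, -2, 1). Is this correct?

Yes

Reconstruct entrywise from the claimed factors. For example, T[1,1,2] = -5 and Σₗ aₗ[1]bₗ[1]cₗ[2] = (2)·(-2)·(1) + (-1)·(-2)·(0) + (1)·(-1)·(1) = -5; checking all 18 entries, every one matches. The claim holds.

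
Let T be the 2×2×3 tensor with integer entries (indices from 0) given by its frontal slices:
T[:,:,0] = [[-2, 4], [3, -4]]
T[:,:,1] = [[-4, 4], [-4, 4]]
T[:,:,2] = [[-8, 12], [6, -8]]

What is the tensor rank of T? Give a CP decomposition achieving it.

rank(T) = 3

Lower bound: the mode-3 unfolding of T (rows indexed by k, columns by (i,j) = (0,0), (0,1), (1,0), (1,1)) is [[-2, 4, 3, -4], [-4, 4, -4, 4], [-8, 12, 6, -8]].
There the 3×3 minor on rows k ∈ {0, 1, 2}, columns (i,j) ∈ {(0,0), (0,1), (1,0)} is det [[-2, 4, 3], [-4, 4, -4], [-8, 12, 6]] = 32 ≠ 0, so this unfolding has rank ≥ 3; CP rank is at least every unfolding rank, so rank(T) ≥ 3. (This is only a lower bound: in general the CP rank may exceed every unfolding rank, so we still need to exhibit 3 rank-1 terms summing to T.)
Upper bound: T is a sum of 3 rank-1 terms, T = [0, 1] ⊗ [1, -1] ⊗ [2, -4, 4] + [1, 0] ⊗ [1, -1] ⊗ [0, -4, -4] + [2, -1] ⊗ [1, -2] ⊗ [-1, 0, -2] (written with every a and b primitive with positive leading entry and the scale carried by c; CP decompositions are not unique, and this one is verified by expanding entrywise), so rank(T) ≤ 3.
These bounds meet, so rank(T) = 3.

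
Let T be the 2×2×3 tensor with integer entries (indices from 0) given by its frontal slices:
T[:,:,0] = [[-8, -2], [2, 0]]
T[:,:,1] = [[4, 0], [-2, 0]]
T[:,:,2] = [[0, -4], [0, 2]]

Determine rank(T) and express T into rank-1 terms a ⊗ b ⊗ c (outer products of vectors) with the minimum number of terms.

rank(T) = 3

Lower bound: the mode-3 unfolding of T (rows indexed by k, columns by (i,j) = (0,0), (0,1), (1,0), (1,1)) is [[-8, -2, 2, 0], [4, 0, -2, 0], [0, -4, 0, 2]].
There the 3×3 minor on rows k ∈ {0, 1, 2}, columns (i,j) ∈ {(0,0), (0,1), (1,0)} is det [[-8, -2, 2], [4, 0, -2], [0, -4, 0]] = 32 ≠ 0, so this unfolding has rank ≥ 3; CP rank is at least every unfolding rank, so rank(T) ≥ 3. (Unfolding ranks only ever bound the CP rank from below — rank(T) can be strictly larger than all of them — so the matching upper bound has to come from an explicit 3-term decomposition.)
Upper bound: T is a sum of 3 rank-1 terms, T = [1, 0] ⊗ [2, 1] ⊗ [-2, 0, 0] + [2, -1] ⊗ [1, 0] ⊗ [-2, 2, -4] + [2, -1] ⊗ [2, -1] ⊗ [0, 0, 2] (written with every a and b primitive with positive leading entry and the scale carried by c; CP decompositions are not unique, and this one is verified by expanding entrywise), so rank(T) ≤ 3.
These bounds meet, so rank(T) = 3.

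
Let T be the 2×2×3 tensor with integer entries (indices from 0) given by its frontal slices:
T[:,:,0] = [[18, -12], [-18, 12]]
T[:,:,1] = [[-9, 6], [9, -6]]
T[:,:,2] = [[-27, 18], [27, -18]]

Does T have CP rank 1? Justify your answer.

Yes

If T = a ⊗ b ⊗ c then every fibre of T is a multiple of the corresponding factor, so read the factors off the fibres through the nonzero entry T[0,0,0] = 18.
The mode-1 fibre T[:,0,0] = [18, -18] gives a = (1, -1) (primitive direction); the mode-2 fibre T[0,:,0] = [18, -12] gives b = (3, -2); then c[k] = T[0,0,k] / (a[0]·b[0]) = [18, -9, -27] / 3 = (6, -3, -9).
Expanding (1, -1) ⊗ (3, -2) ⊗ (6, -3, -9) reproduces all 12 entries of T, so T = (1, -1) ⊗ (3, -2) ⊗ (6, -3, -9) and rank(T) ≤ 1.
Equivalently every frontal slice T[:,:,k] is c[k] times the rank-1 matrix (1, -1) ⊗ (3, -2). So T has rank 1 (it is nonzero).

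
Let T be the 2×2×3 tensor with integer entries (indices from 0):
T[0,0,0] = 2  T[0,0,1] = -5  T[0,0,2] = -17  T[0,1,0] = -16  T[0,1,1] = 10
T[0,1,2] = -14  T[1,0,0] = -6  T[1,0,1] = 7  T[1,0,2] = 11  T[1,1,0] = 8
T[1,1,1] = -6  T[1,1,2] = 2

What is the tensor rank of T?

2

Lower bound: in the mode-3 unfolding of T (rows indexed by k, columns by (i,j)) the 2×2 minor on rows k ∈ {0, 1}, columns (i,j) ∈ {(0,0), (0,1)} is det [[2, -16], [-5, 10]] = -60 ≠ 0, so that unfolding has rank ≥ 2 and hence rank(T) ≥ 2 (CP rank is at least every unfolding rank, though it can be larger).
Upper bound: with S_k = T[:,:,k], the two rank-1 terms a₁b₁ᵀ, a₂b₂ᵀ are the rank-1 members of the pencil x·S₀ + y·S₁.
det(x·S₀ + y·S₁) is −80·x² + 120·xy − 40·y² = (-40)·(2·x − y)(x − y), vanishing at (x:y) = (1:2) and (1:1).
M₁ = S₀ + 2·S₁ = [[-8, 4], [8, -4]] = (-4)·[1, -1][2, -1]ᵀ and M₂ = S₀ + S₁ = [[-3, -6], [1, 2]] = −[3, -1][1, 2]ᵀ, so take a₁ = [1, -1], b₁ = [2, -1], a₂ = [3, -1], b₂ = [1, 2].
Each slice is an integer combination of E₁ = a₁b₁ᵀ and E₂ = a₂b₂ᵀ: S₀ = 4·E₁ − 2·E₂, S₁ = −4·E₁ + E₂, S₂ = −4·E₁ − 3·E₂; reading off coefficients, c₁ = [4, -4, -4] and c₂ = [-2, 1, -3].
Hence T = [1, -1] (x) [2, -1] (x) [4, -4, -4] + [3, -1] (x) [1, 2] (x) [-2, 1, -3], so rank(T) ≤ 2.
These bounds meet, so rank(T) = 2.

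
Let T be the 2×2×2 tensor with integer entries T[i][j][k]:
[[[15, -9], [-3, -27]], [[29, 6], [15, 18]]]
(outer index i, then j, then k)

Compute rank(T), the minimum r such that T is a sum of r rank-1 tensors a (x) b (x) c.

Lower bound: the mode-2 unfolding of T (rows indexed by j, columns by (i,k) = (0,0), (0,1), (1,0), (1,1)) is [[15, -9, 29, 6], [-3, -27, 15, 18]].
There the 2×2 minor on rows j ∈ {0, 1}, columns (i,k) ∈ {(0,0), (0,1)} is det [[15, -9], [-3, -27]] = -432 ≠ 0, so this unfolding has rank ≥ 2; CP rank is at least every unfolding rank, so rank(T) ≥ 2. (Unfolding ranks only ever bound the CP rank from below — rank(T) can be strictly larger than all of them — so the matching upper bound has to come from an explicit 2-term decomposition.)
Upper bound — finding two terms. Write S_k = T[:,:,k] for the frontal slices: S₀ = [[15, -3], [29, 15]], S₁ = [[-9, -27], [6, 18]].
If T = a₁ (x) b₁ (x) c₁ + a₂ (x) b₂ (x) c₂ then each S_k = c₁[k]·a₁b₁ᵀ + c₂[k]·a₂b₂ᵀ. S₀ and S₁ are linearly independent, so a₁b₁ᵀ and a₂b₂ᵀ must span the same plane of matrices: they are the rank-1 matrices of the form x·S₀ + y·S₁.
det(x·S₀ + y·S₁) is 312·x² + 936·xy = 312·(x + 3·y)(x), vanishing at (x:y) = (3:-1) and (0:1).
M₁ = 3·S₀ − S₁ = [[54, 18], [81, 27]] = 9·[2, 3][3, 1]ᵀ and M₂ = S₁ = [[-9, -27], [6, 18]] = (-3)·[3, -2][1, 3]ᵀ, so take a₁ = [2, 3], b₁ = [3, 1], a₂ = [3, -2], b₂ = [1, 3].
Each slice is an integer combination of E₁ = a₁b₁ᵀ and E₂ = a₂b₂ᵀ: S₀ = 3·E₁ − E₂, S₁ = −3·E₂; reading off coefficients, c₁ = [3, 0] and c₂ = [-1, -3].
Hence T = [2, 3] (x) [3, 1] (x) [3, 0] + [3, -2] (x) [1, 3] (x) [-1, -3], so rank(T) ≤ 2.
These bounds meet, so rank(T) = 2.

2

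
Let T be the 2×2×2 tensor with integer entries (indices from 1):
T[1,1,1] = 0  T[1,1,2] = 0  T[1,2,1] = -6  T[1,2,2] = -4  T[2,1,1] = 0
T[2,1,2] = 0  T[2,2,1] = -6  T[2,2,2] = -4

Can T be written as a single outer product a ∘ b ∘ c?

The mode-1 fibre T[:,2,1] = [-6, -6] gives a = [1, 1] (primitive direction); the mode-2 fibre T[1,:,1] = [0, -6] gives b = [0, 1]; then c[k] = T[1,2,k] / (a[1]·b[2]) = [-6, -4] / 1 = [-6, -4].
Expanding [1, 1] ∘ [0, 1] ∘ [-6, -4] reproduces all 8 entries of T, so T = [1, 1] ∘ [0, 1] ∘ [-6, -4] and rank(T) ≤ 1.
Equivalently every frontal slice T[:,:,k] is c[k] times the rank-1 matrix [1, 1] ∘ [0, 1]. So T has rank 1 (it is nonzero).

Yes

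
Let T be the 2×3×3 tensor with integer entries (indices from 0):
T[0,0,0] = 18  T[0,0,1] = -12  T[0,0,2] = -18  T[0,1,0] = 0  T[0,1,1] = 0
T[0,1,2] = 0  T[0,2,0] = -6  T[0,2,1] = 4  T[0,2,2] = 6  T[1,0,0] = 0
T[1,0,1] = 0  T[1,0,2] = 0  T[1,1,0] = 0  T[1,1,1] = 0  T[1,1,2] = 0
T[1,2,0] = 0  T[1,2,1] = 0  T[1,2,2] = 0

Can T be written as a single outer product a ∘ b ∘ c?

Yes

If T = a ∘ b ∘ c then every fibre of T is a multiple of the corresponding factor, so read the factors off the fibres through the nonzero entry T[0,0,0] = 18.
The mode-1 fibre T[:,0,0] = [18, 0] gives a = [1, 0] (primitive direction); the mode-2 fibre T[0,:,0] = [18, 0, -6] gives b = [3, 0, -1]; then c[k] = T[0,0,k] / (a[0]·b[0]) = [18, -12, -18] / 3 = [6, -4, -6].
Expanding [1, 0] ∘ [3, 0, -1] ∘ [6, -4, -6] reproduces all 18 entries of T, so T = [1, 0] ∘ [3, 0, -1] ∘ [6, -4, -6] and rank(T) ≤ 1.
Equivalently every frontal slice T[:,:,k] is c[k] times the rank-1 matrix [1, 0] ∘ [3, 0, -1]. So T has rank 1 (it is nonzero).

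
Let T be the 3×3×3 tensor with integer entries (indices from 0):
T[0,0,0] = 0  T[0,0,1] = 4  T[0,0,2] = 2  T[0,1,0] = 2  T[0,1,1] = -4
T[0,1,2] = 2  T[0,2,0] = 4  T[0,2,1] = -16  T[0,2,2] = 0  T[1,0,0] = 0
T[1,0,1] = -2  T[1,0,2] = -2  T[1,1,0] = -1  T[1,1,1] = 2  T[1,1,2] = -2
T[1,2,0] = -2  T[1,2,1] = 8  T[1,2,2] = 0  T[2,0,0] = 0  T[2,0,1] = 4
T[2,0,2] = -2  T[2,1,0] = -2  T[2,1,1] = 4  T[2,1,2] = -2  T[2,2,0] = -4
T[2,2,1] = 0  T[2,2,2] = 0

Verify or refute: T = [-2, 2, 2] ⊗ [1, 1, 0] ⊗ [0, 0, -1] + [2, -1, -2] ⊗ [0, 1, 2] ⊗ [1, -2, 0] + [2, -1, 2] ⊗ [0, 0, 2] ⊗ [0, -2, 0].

Reconstruct entry (0,0,1) from the claimed factors: Σₗ aₗ[0]bₗ[0]cₗ[1] = (-2)·(1)·(0) + (2)·(0)·(-2) + (2)·(0)·(-2) = 0, but T[0,0,1] = 4. The claim is false.

No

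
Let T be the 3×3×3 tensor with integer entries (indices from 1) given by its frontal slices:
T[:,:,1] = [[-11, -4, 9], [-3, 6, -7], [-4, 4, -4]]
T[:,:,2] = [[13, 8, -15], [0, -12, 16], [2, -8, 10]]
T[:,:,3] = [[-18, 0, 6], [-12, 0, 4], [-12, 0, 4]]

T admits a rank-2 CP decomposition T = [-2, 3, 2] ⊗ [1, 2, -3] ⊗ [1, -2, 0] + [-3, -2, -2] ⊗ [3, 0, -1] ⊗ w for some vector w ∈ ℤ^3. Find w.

Subtract the known terms from T to get the rank-1 residual R = [-3, -2, -2] ⊗ [3, 0, -1] ⊗ w, so R[i,j,k] = a[i]·b[j]·w[k]. Pick indices with nonzero a[1]·b[1] = (-3)·(3) = -9. Only the fibre through (1,1,·) is needed: R[1,1,:] = T[1,1,:] − Σₗ aₗ[1]bₗ[1]cₗ = [-11, 13, -18] − (-2)·(1)·[1, -2, 0] = [-9, 9, -18]. Then w[k] = R[1,1,k] / -9 for each k, giving w = [-9, 9, -18] / -9 = [1, -1, 2].

w = [1, -1, 2]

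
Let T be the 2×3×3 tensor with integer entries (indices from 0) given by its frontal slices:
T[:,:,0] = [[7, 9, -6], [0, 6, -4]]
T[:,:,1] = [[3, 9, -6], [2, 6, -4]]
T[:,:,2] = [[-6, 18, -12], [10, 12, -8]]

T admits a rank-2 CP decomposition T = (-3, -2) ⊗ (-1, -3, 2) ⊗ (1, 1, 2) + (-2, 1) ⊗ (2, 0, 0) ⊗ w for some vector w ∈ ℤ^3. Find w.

Subtract the known terms from T to get the rank-1 residual R = (-2, 1) ⊗ (2, 0, 0) ⊗ w, so R[i,j,k] = a[i]·b[j]·w[k]. Pick indices with nonzero a[0]·b[0] = (-2)·(2) = -4. Only the fibre through (0,0,·) is needed: R[0,0,:] = T[0,0,:] − Σₗ aₗ[0]bₗ[0]cₗ = [7, 3, -6] − (-3)·(-1)·(1, 1, 2) = [4, 0, -12]. Then w[k] = R[0,0,k] / -4 for each k, giving w = [4, 0, -12] / -4 = (-1, 0, 3).

w = (-1, 0, 3)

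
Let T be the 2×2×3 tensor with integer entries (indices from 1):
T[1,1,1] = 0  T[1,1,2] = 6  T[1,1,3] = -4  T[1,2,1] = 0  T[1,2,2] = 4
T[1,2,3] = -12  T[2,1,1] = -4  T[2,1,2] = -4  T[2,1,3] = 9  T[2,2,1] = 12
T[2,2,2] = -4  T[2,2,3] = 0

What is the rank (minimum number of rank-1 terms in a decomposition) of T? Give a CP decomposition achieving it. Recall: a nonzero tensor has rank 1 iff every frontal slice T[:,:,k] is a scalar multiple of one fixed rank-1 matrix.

Lower bound: the mode-3 unfolding of T (rows indexed by k, columns by (i,j) = (1,1), (1,2), (2,1), (2,2)) is [[0, 0, -4, 12], [6, 4, -4, -4], [-4, -12, 9, 0]].
There the 3×3 minor on rows k ∈ {1, 2, 3}, columns (i,j) ∈ {(1,1), (1,2), (2,1)} is det [[0, 0, -4], [6, 4, -4], [-4, -12, 9]] = 224 ≠ 0, so this unfolding has rank ≥ 3; CP rank is at least every unfolding rank, so rank(T) ≥ 3. (Flattening ranks never certify an upper bound on CP rank; for that we must actually write T with 3 rank-1 terms.)
Upper bound: T is a sum of 3 rank-1 terms, T = (1, -1) ⊗ (1, 2) ⊗ (-2, 2, -4) + (1, 2) ⊗ (1, -2) ⊗ (-2, 0, 2) + (2, -1) ⊗ (1, 0) ⊗ (2, 2, -1) (written with every a and b primitive with positive leading entry and the scale carried by c; CP decompositions are not unique, and this one is verified by expanding entrywise), so rank(T) ≤ 3.
These bounds meet, so rank(T) = 3.

rank(T) = 3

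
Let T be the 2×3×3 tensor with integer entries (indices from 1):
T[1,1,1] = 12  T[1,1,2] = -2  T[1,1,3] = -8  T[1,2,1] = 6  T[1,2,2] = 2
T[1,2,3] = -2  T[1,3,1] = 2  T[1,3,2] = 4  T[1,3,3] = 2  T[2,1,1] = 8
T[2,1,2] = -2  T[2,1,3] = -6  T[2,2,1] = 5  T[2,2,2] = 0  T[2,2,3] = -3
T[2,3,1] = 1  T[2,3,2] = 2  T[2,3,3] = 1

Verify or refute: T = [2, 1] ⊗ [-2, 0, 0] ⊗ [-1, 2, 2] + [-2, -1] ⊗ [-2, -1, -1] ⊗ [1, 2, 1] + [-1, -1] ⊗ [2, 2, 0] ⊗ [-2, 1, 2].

Reconstruct entrywise from the claimed factors. For example, T[1,2,1] = 6 and Σₗ aₗ[1]bₗ[2]cₗ[1] = (2)·(0)·(-1) + (-2)·(-1)·(1) + (-1)·(2)·(-2) = 6; checking all 18 entries, every one matches. The claim holds.

Yes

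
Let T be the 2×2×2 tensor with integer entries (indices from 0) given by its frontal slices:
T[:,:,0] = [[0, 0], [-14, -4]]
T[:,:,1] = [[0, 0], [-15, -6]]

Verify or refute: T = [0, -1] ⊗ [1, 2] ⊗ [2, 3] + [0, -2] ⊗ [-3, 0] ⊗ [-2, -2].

Yes

Reconstruct entrywise from the claimed factors. For example, T[1,0,1] = -15 and Σₗ aₗ[1]bₗ[0]cₗ[1] = (-1)·(1)·(3) + (-2)·(-3)·(-2) = -15; checking all 8 entries, every one matches. The claim holds.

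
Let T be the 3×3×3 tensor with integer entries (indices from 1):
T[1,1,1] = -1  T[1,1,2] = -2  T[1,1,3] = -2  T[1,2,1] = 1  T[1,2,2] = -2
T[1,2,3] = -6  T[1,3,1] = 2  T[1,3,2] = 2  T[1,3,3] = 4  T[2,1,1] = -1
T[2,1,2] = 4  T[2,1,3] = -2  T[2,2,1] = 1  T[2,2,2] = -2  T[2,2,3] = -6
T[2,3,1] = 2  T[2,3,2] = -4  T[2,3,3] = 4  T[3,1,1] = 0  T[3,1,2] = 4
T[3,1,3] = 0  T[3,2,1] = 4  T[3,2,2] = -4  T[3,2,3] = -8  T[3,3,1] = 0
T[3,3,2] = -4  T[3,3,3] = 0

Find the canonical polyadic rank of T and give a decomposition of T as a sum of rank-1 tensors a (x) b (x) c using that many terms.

Lower bound: the mode-2 unfolding of T (rows indexed by j, columns by (i,k) = (1,1), (1,2), (1,3), (2,1), (2,2), (2,3), (3,1), (3,2), (3,3)) is [[-1, -2, -2, -1, 4, -2, 0, 4, 0], [1, -2, -6, 1, -2, -6, 4, -4, -8], [2, 2, 4, 2, -4, 4, 0, -4, 0]].
There the 3×3 minor on rows j ∈ {1, 2, 3}, columns (i,k) ∈ {(1,1), (1,2), (1,3)} is det [[-1, -2, -2], [1, -2, -6], [2, 2, 4]] = 16 ≠ 0, so this unfolding has rank ≥ 3; CP rank is at least every unfolding rank, so rank(T) ≥ 3. (Unfolding ranks only ever bound the CP rank from below — rank(T) can be strictly larger than all of them — so the matching upper bound has to come from an explicit 3-term decomposition.)
Upper bound: T is a sum of 3 rank-1 terms, T = [1, -2, -2] (x) [1, 0, -1] (x) [0, -2, 0] + [1, 1, 0] (x) [1, 1, -2] (x) [-1, 0, -2] + [1, 1, 2] (x) [0, 1, 0] (x) [2, -2, -4] (written with every a and b primitive with positive leading entry and the scale carried by c; CP decompositions are not unique, and this one is verified by expanding entrywise), so rank(T) ≤ 3.
These bounds meet, so rank(T) = 3.

rank(T) = 3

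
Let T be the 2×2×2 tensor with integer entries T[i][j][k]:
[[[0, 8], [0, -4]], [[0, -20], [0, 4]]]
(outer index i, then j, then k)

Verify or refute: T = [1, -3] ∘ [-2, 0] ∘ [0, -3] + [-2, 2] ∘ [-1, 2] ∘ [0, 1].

Yes

Reconstruct entrywise from the claimed factors. For example, T[0,1,1] = -4 and Σₗ aₗ[0]bₗ[1]cₗ[1] = (1)·(0)·(-3) + (-2)·(2)·(1) = -4; checking all 8 entries, every one matches. The claim holds.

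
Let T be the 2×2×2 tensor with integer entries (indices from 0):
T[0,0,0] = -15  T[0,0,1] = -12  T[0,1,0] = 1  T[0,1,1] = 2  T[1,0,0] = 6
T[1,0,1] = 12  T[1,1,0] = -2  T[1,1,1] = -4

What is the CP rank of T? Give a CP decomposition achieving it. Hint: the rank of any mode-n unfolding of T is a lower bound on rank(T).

Lower bound: in the mode-3 unfolding of T (rows indexed by k, columns by (i,j)) the 2×2 minor on rows k ∈ {0, 1}, columns (i,j) ∈ {(0,0), (0,1)} is det [[-15, 1], [-12, 2]] = -18 ≠ 0, so that unfolding has rank ≥ 2 and hence rank(T) ≥ 2 (CP rank is at least every unfolding rank, though it can be larger).
Upper bound: with S_k = T[:,:,k], the two rank-1 terms a₁b₁ᵀ, a₂b₂ᵀ are the rank-1 members of the pencil x·S₀ + y·S₁.
det(x·S₀ + y·S₁) is 24·x² + 60·xy + 24·y² = 12·(x + 2·y)(2·x + y), vanishing at (x:y) = (2:-1) and (1:-2).
M₁ = 2·S₀ − S₁ = [[-18, 0], [0, 0]] = (-18)·[1, 0][1, 0]ᵀ and M₂ = S₀ − 2·S₁ = [[9, -3], [-18, 6]] = 3·[1, -2][3, -1]ᵀ, so take a₁ = [1, 0], b₁ = [1, 0], a₂ = [1, -2], b₂ = [3, -1].
Each slice is an integer combination of E₁ = a₁b₁ᵀ and E₂ = a₂b₂ᵀ: S₀ = −12·E₁ − E₂, S₁ = −6·E₁ − 2·E₂; reading off coefficients, c₁ = [-12, -6] and c₂ = [-1, -2].
Hence T = [1, 0] ⊗ [1, 0] ⊗ [-12, -6] + [1, -2] ⊗ [3, -1] ⊗ [-1, -2], so rank(T) ≤ 2.
These bounds meet, so rank(T) = 2.

rank(T) = 2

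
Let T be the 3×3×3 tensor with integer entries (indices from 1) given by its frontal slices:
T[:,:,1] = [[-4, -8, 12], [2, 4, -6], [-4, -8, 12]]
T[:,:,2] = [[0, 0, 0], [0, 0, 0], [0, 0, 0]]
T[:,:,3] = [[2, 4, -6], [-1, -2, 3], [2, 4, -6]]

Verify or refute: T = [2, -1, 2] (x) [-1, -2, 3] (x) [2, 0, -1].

Yes

Reconstruct entrywise from the claimed factors. For example, T[2,3,2] = 0 and Σₗ aₗ[2]bₗ[3]cₗ[2] = (-1)·(3)·(0) = 0; checking all 27 entries, every one matches. The claim holds.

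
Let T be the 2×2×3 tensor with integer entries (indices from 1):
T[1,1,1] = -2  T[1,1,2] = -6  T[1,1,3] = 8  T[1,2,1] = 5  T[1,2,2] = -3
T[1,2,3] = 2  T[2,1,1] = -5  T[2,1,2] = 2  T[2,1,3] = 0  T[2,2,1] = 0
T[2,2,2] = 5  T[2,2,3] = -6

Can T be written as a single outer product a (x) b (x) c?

No

The mode-3 unfolding of T (rows indexed by k, columns by (i,j) = (1,1), (1,2), (2,1), (2,2)) is [[-2, 5, -5, 0], [-6, -3, 2, 5], [8, 2, 0, -6]].
There the 3×3 minor on rows k ∈ {1, 2, 3}, columns (i,j) ∈ {(1,1), (1,2), (2,1)} is det [[-2, 5, -5], [-6, -3, 2], [8, 2, 0]] = 28 ≠ 0, so this unfolding has rank ≥ 3; CP rank is at least every unfolding rank, so rank(T) ≥ 3.
In particular rank(T) ≥ 3 > 1, so T is not rank-1.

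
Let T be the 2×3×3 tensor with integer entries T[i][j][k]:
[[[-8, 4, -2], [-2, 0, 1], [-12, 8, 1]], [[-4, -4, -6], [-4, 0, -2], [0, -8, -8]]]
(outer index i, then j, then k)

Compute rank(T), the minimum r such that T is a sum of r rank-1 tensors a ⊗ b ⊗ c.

3

Lower bound: the mode-3 unfolding of T (rows indexed by k, columns by (i,j) = (0,0), (0,1), (0,2), (1,0), (1,1), (1,2)) is [[-8, -2, -12, -4, -4, 0], [4, 0, 8, -4, 0, -8], [-2, 1, 1, -6, -2, -8]].
There the 3×3 minor on rows k ∈ {0, 1, 2}, columns (i,j) ∈ {(0,0), (0,1), (0,2)} is det [[-8, -2, -12], [4, 0, 8], [-2, 1, 1]] = 56 ≠ 0, so this unfolding has rank ≥ 3; CP rank is at least every unfolding rank, so rank(T) ≥ 3. (Flattening ranks never certify an upper bound on CP rank; for that we must actually write T with 3 rank-1 terms.)
Upper bound: T is a sum of 3 rank-1 terms, T = (1, -1) ⊗ (1, 0, 2) ⊗ (-4, 4, 2) + (1, 0) ⊗ (2, -2, 1) ⊗ (0, 0, -1) + (1, 2) ⊗ (2, 1, 2) ⊗ (-2, 0, -1) (written with every a and b primitive with positive leading entry and the scale carried by c; CP decompositions are not unique, and this one is verified by expanding entrywise), so rank(T) ≤ 3.
These bounds meet, so rank(T) = 3.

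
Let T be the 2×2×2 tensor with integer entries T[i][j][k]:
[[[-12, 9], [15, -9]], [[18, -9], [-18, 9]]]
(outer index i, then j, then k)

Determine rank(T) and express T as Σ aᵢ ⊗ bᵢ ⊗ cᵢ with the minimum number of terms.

rank(T) = 2

Lower bound: in the mode-2 unfolding of T (rows indexed by j, columns by (i,k)) the 2×2 minor on rows j ∈ {0, 1}, columns (i,k) ∈ {(0,0), (0,1)} is det [[-12, 9], [15, -9]] = -27 ≠ 0, so that unfolding has rank ≥ 2 and hence rank(T) ≥ 2 (CP rank is at least every unfolding rank, though it can be larger).
Upper bound: with S_k = T[:,:,k], the two rank-1 terms a₁b₁ᵀ, a₂b₂ᵀ are the rank-1 members of the pencil x·S₀ + y·S₁.
det(x·S₀ + y·S₁) is −54·x² + 27·xy = (-27)·(2·x − y)(x), vanishing at (x:y) = (1:2) and (0:1).
M₁ = S₀ + 2·S₁ = [[6, -3], [0, 0]] = 3·[1, 0][2, -1]ᵀ and M₂ = S₁ = [[9, -9], [-9, 9]] = 9·[1, -1][1, -1]ᵀ, so take a₁ = [1, 0], b₁ = [2, -1], a₂ = [1, -1], b₂ = [1, -1].
Each slice is an integer combination of E₁ = a₁b₁ᵀ and E₂ = a₂b₂ᵀ: S₀ = 3·E₁ − 18·E₂, S₁ = 9·E₂; reading off coefficients, c₁ = [3, 0] and c₂ = [-18, 9].
Hence T = [1, 0] ⊗ [2, -1] ⊗ [3, 0] + [1, -1] ⊗ [1, -1] ⊗ [-18, 9], so rank(T) ≤ 2.
These bounds meet, so rank(T) = 2.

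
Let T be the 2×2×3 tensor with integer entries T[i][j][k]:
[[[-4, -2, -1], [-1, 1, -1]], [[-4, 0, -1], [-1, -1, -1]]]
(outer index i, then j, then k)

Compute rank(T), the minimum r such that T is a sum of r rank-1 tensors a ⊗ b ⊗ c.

3

Lower bound: the mode-3 unfolding of T (rows indexed by k, columns by (i,j) = (0,0), (0,1), (1,0), (1,1)) is [[-4, -1, -4, -1], [-2, 1, 0, -1], [-1, -1, -1, -1]].
There the 3×3 minor on rows k ∈ {0, 1, 2}, columns (i,j) ∈ {(0,0), (0,1), (1,0)} is det [[-4, -1, -4], [-2, 1, 0], [-1, -1, -1]] = -6 ≠ 0, so this unfolding has rank ≥ 3; CP rank is at least every unfolding rank, so rank(T) ≥ 3. (This is only a lower bound: in general the CP rank may exceed every unfolding rank, so we still need to exhibit 3 rank-1 terms summing to T.)
Upper bound: T is a sum of 3 rank-1 terms, T = (0, 1) ⊗ (1, -1) ⊗ (0, 2, 0) + (1, 1) ⊗ (1, 1) ⊗ (-2, 0, -1) + (1, 1) ⊗ (2, -1) ⊗ (-1, -1, 0) (written with every a and b primitive with positive leading entry and the scale carried by c; CP decompositions are not unique, and this one is verified by expanding entrywise), so rank(T) ≤ 3.
These bounds meet, so rank(T) = 3.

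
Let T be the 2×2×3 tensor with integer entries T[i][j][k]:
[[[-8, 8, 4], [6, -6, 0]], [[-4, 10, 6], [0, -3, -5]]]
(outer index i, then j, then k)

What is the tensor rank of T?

Lower bound: in the mode-3 unfolding of T (rows indexed by k, columns by (i,j)) the 3×3 minor on rows k ∈ {0, 1, 2}, columns (i,j) ∈ {(0,0), (0,1), (1,0)} is det [[-8, 6, -4], [8, -6, 10], [4, 0, 6]] = 144 ≠ 0, so that unfolding has rank ≥ 3 and hence rank(T) ≥ 3 (CP rank is at least every unfolding rank, though it can be larger).
Upper bound: T is a sum of 3 rank-1 terms, T = [0, 1] (x) [2, -1] (x) [2, 1, 1] + [1, -1] (x) [0, 1] (x) [2, -2, 2] + [1, 1] (x) [2, -1] (x) [-4, 4, 2] (written with every a and b primitive with positive leading entry and the scale carried by c; CP decompositions are not unique, and this one is verified by expanding entrywise), so rank(T) ≤ 3.
These bounds meet, so rank(T) = 3.

3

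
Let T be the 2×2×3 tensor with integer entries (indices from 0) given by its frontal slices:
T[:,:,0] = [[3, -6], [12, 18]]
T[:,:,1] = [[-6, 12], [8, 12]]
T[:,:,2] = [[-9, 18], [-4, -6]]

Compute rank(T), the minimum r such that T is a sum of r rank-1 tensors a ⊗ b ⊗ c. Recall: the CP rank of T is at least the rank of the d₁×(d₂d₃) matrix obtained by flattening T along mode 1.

2

Lower bound: in the mode-1 unfolding of T (rows indexed by i, columns by (j,k)) the 2×2 minor on rows i ∈ {0, 1}, columns (j,k) ∈ {(0,0), (0,1)} is det [[3, -6], [12, 8]] = 96 ≠ 0, so that unfolding has rank ≥ 2 and hence rank(T) ≥ 2 (CP rank is at least every unfolding rank, though it can be larger).
Upper bound: with S_k = T[:,:,k], the two rank-1 terms a₁b₁ᵀ, a₂b₂ᵀ are the rank-1 members of the pencil x·S₀ + y·S₁.
det(x·S₀ + y·S₁) is 126·x² − 168·xy − 168·y² = 42·(x − 2·y)(3·x + 2·y), vanishing at (x:y) = (2:1) and (2:-3).
M₁ = 2·S₀ + S₁ = [[0, 0], [32, 48]] = 16·[0, 1][2, 3]ᵀ and M₂ = 2·S₀ − 3·S₁ = [[24, -48], [0, 0]] = 24·[1, 0][1, -2]ᵀ, so take a₁ = [0, 1], b₁ = [2, 3], a₂ = [1, 0], b₂ = [1, -2].
Each slice is an integer combination of E₁ = a₁b₁ᵀ and E₂ = a₂b₂ᵀ: S₀ = 6·E₁ + 3·E₂, S₁ = 4·E₁ − 6·E₂, S₂ = −2·E₁ − 9·E₂; reading off coefficients, c₁ = [6, 4, -2] and c₂ = [3, -6, -9].
Hence T = [0, 1] ⊗ [2, 3] ⊗ [6, 4, -2] + [1, 0] ⊗ [1, -2] ⊗ [3, -6, -9], so rank(T) ≤ 2.
These bounds meet, so rank(T) = 2.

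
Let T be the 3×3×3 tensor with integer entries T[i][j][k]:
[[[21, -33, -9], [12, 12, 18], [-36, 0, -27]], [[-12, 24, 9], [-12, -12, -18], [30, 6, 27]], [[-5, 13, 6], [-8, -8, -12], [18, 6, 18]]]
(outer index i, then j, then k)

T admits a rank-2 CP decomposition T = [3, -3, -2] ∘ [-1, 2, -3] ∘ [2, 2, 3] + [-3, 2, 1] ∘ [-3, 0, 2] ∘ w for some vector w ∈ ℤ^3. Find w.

w = [3, -3, 0]

Subtract the known terms from T to get the rank-1 residual R = [-3, 2, 1] ∘ [-3, 0, 2] ∘ w, so R[i,j,k] = a[i]·b[j]·w[k]. Pick indices with nonzero a[0]·b[0] = (-3)·(-3) = 9. Only the fibre through (0,0,·) is needed: R[0,0,:] = T[0,0,:] − Σₗ aₗ[0]bₗ[0]cₗ = [21, -33, -9] − (3)·(-1)·[2, 2, 3] = [27, -27, 0]. Then w[k] = R[0,0,k] / 9 for each k, giving w = [27, -27, 0] / 9 = [3, -3, 0].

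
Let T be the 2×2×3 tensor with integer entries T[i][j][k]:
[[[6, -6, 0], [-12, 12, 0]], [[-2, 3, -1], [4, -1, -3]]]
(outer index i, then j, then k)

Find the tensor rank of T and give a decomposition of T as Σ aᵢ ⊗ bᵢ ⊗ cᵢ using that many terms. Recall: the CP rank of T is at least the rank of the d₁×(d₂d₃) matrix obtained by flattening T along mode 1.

rank(T) = 2

Lower bound: in the mode-1 unfolding of T (rows indexed by i, columns by (j,k)) the 2×2 minor on rows i ∈ {0, 1}, columns (j,k) ∈ {(0,0), (0,1)} is det [[6, -6], [-2, 3]] = 6 ≠ 0, so that unfolding has rank ≥ 2 and hence rank(T) ≥ 2 (CP rank is at least every unfolding rank, though it can be larger).
Upper bound: with S_k = T[:,:,k], the two rank-1 terms a₁b₁ᵀ, a₂b₂ᵀ are the rank-1 members of the pencil x·S₀ + y·S₁.
det(x·S₀ + y·S₁) is 30·xy − 30·y² = 30·(x − y)(y), vanishing at (x:y) = (1:1) and (1:0).
M₁ = S₀ + S₁ = [[0, 0], [1, 3]] = [0, 1][1, 3]ᵀ and M₂ = S₀ = [[6, -12], [-2, 4]] = 2·[3, -1][1, -2]ᵀ, so take a₁ = [0, 1], b₁ = [1, 3], a₂ = [3, -1], b₂ = [1, -2].
Each slice is an integer combination of E₁ = a₁b₁ᵀ and E₂ = a₂b₂ᵀ: S₀ = 2·E₂, S₁ = E₁ − 2·E₂, S₂ = −E₁; reading off coefficients, c₁ = [0, 1, -1] and c₂ = [2, -2, 0].
Hence T = [0, 1] ⊗ [1, 3] ⊗ [0, 1, -1] + [3, -1] ⊗ [1, -2] ⊗ [2, -2, 0], so rank(T) ≤ 2.
These bounds meet, so rank(T) = 2.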